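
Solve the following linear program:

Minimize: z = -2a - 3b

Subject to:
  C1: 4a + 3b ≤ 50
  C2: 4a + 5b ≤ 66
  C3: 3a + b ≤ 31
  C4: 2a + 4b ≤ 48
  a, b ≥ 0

Evaluate the objective at each vertex of the feasible region:
  z(0, 0) = 0
  z(10.33, 0) = -20.67
  z(8.6, 5.2) = -32.8
  z(6.5, 8) = -37
  z(4, 10) = -38  ←
  z(0, 12) = -36
The minimum is at a = 4, b = 10.

a = 4, b = 10, z = -38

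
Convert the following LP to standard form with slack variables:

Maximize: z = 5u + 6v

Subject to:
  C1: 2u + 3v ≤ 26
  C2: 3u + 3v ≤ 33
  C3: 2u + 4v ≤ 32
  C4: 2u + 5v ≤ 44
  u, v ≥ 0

max z = 5u + 6v

s.t.
  2u + 3v + s1 = 26
  3u + 3v + s2 = 33
  2u + 4v + s3 = 32
  2u + 5v + s4 = 44
  u, v, s1, s2, s3, s4 ≥ 0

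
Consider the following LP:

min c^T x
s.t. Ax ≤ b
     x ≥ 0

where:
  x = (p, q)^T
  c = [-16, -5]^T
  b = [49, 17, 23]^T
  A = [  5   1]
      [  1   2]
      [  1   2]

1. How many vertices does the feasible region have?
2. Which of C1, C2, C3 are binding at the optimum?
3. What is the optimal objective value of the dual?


1. 4
2. C1, C2
3. -164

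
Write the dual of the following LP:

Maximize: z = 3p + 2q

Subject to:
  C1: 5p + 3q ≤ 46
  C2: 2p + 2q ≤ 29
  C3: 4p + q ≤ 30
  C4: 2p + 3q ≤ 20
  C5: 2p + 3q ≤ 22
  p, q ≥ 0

Primal max cᵀx s.t. Ax ≤ b, x ≥ 0  →  Dual min bᵀy s.t. Aᵀy ≥ c, y ≥ 0.

Minimize: z = 46y1 + 29y2 + 30y3 + 20y4 + 22y5

Subject to:
  5y1 + 2y2 + 4y3 + 2y4 + 2y5 ≥ 3
  3y1 + 2y2 + y3 + 3y4 + 3y5 ≥ 2
  y1, y2, y3, y4, y5 ≥ 0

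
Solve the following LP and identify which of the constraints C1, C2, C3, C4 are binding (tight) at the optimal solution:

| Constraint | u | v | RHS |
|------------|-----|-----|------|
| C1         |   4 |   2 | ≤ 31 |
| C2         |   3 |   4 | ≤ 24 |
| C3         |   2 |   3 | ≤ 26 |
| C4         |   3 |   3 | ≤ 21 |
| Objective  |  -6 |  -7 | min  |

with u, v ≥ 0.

At u = 4, v = 3, compute slack b - a·x for each constraint:
  C1: 31 − 22 = 9  (slack)
  C2: 24 − 24 = 0  (binding)
  C3: 26 − 17 = 9  (slack)
  C4: 21 − 21 = 0  (binding)

Optimal: u = 4, v = 3
Binding: C2, C4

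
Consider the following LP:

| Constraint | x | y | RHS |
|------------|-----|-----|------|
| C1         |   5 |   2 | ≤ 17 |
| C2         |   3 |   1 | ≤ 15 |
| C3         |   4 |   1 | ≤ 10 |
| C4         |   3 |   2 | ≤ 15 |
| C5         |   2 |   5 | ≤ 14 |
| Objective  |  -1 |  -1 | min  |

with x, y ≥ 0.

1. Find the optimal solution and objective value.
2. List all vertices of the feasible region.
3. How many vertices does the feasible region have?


1. x = 2, y = 2, z = -4
2. (0, 0), (2.5, 0), (2, 2), (0, 2.8)
3. 4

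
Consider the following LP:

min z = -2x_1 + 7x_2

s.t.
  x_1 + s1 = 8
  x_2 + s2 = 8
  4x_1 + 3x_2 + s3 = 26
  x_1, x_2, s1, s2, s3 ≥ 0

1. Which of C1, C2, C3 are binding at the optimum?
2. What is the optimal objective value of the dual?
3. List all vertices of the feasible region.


1. C3
2. -13
3. (0, 0), (6.5, 0), (0.5, 8), (0, 8)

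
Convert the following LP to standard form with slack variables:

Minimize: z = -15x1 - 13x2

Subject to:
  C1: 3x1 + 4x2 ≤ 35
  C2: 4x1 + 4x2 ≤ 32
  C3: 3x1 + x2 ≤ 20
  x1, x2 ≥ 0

min z = -15x1 - 13x2

s.t.
  3x1 + 4x2 + s1 = 35
  4x1 + 4x2 + s2 = 32
  3x1 + x2 + s3 = 20
  x1, x2, s1, s2, s3 ≥ 0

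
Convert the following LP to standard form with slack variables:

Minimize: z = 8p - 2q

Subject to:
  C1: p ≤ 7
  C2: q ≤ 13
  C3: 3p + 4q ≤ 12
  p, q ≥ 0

min z = 8p - 2q

s.t.
  p + s1 = 7
  q + s2 = 13
  3p + 4q + s3 = 12
  p, q, s1, s2, s3 ≥ 0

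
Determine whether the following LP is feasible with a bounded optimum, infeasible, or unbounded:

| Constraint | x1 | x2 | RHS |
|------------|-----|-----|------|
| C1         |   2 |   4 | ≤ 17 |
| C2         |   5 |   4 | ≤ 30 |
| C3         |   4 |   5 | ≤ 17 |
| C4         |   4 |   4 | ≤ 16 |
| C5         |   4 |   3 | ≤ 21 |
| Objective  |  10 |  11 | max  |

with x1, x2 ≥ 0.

Feasible with a bounded optimal solution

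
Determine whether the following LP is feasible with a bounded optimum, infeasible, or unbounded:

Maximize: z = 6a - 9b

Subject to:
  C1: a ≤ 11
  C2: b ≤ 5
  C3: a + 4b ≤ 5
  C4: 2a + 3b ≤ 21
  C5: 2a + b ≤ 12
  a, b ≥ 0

Feasible with a bounded optimal solution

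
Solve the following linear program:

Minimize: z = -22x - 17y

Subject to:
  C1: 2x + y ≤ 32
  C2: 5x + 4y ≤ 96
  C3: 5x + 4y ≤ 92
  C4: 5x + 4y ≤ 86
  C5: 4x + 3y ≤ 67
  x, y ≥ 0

Evaluate the objective at each vertex of the feasible region:
  z(0, 0) = 0
  z(16, 0) = -352
  z(14.5, 3) = -370
  z(10, 9) = -373  ←
  z(0, 21.5) = -365.5
The minimum is at x = 10, y = 9.

x = 10, y = 9, z = -373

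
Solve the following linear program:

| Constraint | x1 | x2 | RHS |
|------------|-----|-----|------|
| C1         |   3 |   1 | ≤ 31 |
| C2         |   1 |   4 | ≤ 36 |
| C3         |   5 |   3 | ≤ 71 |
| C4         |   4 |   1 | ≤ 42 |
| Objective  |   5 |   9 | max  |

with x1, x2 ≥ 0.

Evaluate the objective at each vertex of the feasible region:
  z(0, 0) = 0
  z(10.33, 0) = 51.67
  z(8, 7) = 103  ←
  z(0, 9) = 81
The maximum is at x1 = 8, x2 = 7.

x1 = 8, x2 = 7, z = 103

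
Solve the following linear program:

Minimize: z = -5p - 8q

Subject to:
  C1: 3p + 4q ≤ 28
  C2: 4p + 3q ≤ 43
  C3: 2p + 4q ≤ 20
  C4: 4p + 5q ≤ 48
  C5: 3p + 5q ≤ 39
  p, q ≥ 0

Evaluate the objective at each vertex of the feasible region:
  z(0, 0) = 0
  z(9.333, 0) = -46.67
  z(8, 1) = -48  ←
  z(0, 5) = -40
The minimum is at p = 8, q = 1.

p = 8, q = 1, z = -48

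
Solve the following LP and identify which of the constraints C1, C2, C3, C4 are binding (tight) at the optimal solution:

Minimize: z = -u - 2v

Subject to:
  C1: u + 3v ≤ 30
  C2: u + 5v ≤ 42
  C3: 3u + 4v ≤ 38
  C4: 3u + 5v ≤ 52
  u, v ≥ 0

At u = 2, v = 8, compute slack b - a·x for each constraint:
  C1: 30 − 26 = 4  (slack)
  C2: 42 − 42 = 0  (binding)
  C3: 38 − 38 = 0  (binding)
  C4: 52 − 46 = 6  (slack)

Optimal: u = 2, v = 8
Binding: C2, C3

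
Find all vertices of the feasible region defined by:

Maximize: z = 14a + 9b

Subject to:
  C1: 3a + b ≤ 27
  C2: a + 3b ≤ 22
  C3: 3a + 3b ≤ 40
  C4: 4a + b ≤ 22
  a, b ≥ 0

(0, 0), (5.5, 0), (4, 6), (0, 7.333)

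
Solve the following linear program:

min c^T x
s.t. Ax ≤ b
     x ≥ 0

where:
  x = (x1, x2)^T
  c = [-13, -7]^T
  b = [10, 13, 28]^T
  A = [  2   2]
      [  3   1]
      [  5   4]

Evaluate the objective at each vertex of the feasible region:
  z(0, 0) = 0
  z(4.333, 0) = -56.33
  z(4, 1) = -59  ←
  z(0, 5) = -35
The minimum is at x1 = 4, x2 = 1.

x1 = 4, x2 = 1, z = -59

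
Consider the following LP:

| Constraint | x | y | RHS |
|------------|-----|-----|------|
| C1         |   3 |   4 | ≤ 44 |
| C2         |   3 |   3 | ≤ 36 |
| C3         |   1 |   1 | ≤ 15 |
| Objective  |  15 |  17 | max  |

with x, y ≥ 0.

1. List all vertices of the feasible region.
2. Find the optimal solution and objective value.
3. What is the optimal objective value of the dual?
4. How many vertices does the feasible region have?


1. (0, 0), (12, 0), (4, 8), (0, 11)
2. x = 4, y = 8, z = 196
3. 196
4. 4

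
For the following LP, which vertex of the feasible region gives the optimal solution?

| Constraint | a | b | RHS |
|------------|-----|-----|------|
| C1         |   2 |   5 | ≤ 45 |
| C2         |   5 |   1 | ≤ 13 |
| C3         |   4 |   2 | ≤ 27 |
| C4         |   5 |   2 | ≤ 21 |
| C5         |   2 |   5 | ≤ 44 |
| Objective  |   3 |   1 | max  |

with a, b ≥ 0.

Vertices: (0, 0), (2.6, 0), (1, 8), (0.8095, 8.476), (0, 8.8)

Evaluate the objective at each vertex of the feasible region:
  z(0, 0) = 0
  z(2.6, 0) = 7.8
  z(1, 8) = 11  ←
  z(0.8095, 8.476) = 10.9
  z(0, 8.8) = 8.8
The maximum is at a = 1, b = 8.

(1, 8)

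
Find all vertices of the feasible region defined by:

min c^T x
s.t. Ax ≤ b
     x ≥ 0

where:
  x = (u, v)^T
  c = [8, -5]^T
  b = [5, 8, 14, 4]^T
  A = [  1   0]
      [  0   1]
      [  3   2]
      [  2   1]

(0, 0), (2, 0), (0, 4)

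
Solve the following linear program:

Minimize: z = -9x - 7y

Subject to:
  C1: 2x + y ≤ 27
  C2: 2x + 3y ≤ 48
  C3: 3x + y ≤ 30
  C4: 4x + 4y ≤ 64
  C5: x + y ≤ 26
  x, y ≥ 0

Evaluate the objective at each vertex of the feasible region:
  z(0, 0) = 0
  z(10, 0) = -90
  z(7, 9) = -126  ←
  z(0, 16) = -112
The minimum is at x = 7, y = 9.

x = 7, y = 9, z = -126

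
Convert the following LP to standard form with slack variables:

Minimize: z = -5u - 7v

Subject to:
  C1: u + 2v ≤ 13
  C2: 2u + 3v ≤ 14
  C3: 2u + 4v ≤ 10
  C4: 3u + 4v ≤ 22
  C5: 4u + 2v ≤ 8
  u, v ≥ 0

min z = -5u - 7v

s.t.
  u + 2v + s1 = 13
  2u + 3v + s2 = 14
  2u + 4v + s3 = 10
  3u + 4v + s4 = 22
  4u + 2v + s5 = 8
  u, v, s1, s2, s3, s4, s5 ≥ 0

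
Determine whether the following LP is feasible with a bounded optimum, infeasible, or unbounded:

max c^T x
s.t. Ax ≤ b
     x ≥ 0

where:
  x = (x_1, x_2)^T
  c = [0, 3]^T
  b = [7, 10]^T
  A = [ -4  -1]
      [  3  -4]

Unbounded (objective can increase without bound)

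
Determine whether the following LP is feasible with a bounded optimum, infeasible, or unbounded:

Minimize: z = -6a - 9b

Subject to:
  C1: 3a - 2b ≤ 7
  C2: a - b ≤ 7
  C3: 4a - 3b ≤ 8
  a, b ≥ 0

Unbounded (objective can decrease without bound)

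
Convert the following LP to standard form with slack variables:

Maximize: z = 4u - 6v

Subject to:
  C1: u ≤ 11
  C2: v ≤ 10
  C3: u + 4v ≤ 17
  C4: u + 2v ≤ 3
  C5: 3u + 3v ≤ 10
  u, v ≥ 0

max z = 4u - 6v

s.t.
  u + s1 = 11
  v + s2 = 10
  u + 4v + s3 = 17
  u + 2v + s4 = 3
  3u + 3v + s5 = 10
  u, v, s1, s2, s3, s4, s5 ≥ 0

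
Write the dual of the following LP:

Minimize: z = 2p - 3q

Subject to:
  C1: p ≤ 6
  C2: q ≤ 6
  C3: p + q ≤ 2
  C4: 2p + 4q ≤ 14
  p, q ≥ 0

Primal min cᵀx s.t. Ax ≤ b, x ≥ 0  →  Dual max −bᵀy s.t. Aᵀy ≥ −c, y ≥ 0.

Maximize: z = -6y1 - 6y2 - 2y3 - 14y4

Subject to:
  y1 + y3 + 2y4 ≥ -2
  y2 + y3 + 4y4 ≥ 3
  y1, y2, y3, y4 ≥ 0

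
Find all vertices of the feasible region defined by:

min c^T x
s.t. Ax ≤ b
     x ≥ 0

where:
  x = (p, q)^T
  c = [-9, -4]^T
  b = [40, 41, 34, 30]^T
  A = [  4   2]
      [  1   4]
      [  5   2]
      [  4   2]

(0, 0), (6.8, 0), (4, 7), (2.714, 9.571), (0, 10.25)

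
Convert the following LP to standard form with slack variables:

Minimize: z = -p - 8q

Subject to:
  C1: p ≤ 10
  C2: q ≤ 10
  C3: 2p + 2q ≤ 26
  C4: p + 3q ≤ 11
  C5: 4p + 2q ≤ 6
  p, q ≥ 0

min z = -p - 8q

s.t.
  p + s1 = 10
  q + s2 = 10
  2p + 2q + s3 = 26
  p + 3q + s4 = 11
  4p + 2q + s5 = 6
  p, q, s1, s2, s3, s4, s5 ≥ 0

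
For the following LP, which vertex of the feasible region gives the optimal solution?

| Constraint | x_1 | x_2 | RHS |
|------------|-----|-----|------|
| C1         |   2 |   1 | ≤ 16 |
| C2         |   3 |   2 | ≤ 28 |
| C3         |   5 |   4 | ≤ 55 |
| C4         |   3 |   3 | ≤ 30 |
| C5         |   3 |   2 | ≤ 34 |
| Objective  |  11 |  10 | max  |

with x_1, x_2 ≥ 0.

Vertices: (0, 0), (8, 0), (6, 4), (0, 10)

Evaluate the objective at each vertex of the feasible region:
  z(0, 0) = 0
  z(8, 0) = 88
  z(6, 4) = 106  ←
  z(0, 10) = 100
The maximum is at x_1 = 6, x_2 = 4.

(6, 4)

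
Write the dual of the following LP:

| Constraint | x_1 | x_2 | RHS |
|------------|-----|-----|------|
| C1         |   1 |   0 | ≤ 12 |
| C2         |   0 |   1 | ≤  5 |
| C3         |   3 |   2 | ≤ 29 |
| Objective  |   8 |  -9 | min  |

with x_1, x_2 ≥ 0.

Primal min cᵀx s.t. Ax ≤ b, x ≥ 0  →  Dual max −bᵀy s.t. Aᵀy ≥ −c, y ≥ 0.

Maximize: z = -12y1 - 5y2 - 29y3

Subject to:
  y1 + 3y3 ≥ -8
  y2 + 2y3 ≥ 9
  y1, y2, y3 ≥ 0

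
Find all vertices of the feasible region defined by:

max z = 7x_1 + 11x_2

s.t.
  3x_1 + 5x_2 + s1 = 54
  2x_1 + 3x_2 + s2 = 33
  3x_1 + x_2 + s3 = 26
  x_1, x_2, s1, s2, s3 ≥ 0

(0, 0), (8.667, 0), (6.429, 6.714), (3, 9), (0, 10.8)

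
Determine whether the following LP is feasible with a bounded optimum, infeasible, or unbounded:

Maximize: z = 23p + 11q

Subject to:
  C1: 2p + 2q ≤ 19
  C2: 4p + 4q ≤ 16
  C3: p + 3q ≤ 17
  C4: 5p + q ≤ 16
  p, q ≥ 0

Feasible with a bounded optimal solution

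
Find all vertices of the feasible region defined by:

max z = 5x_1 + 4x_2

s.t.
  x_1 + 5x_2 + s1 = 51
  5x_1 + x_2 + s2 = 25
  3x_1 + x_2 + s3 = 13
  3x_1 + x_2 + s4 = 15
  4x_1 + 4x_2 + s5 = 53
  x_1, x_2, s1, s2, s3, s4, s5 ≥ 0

(0, 0), (4.333, 0), (1, 10), (0, 10.2)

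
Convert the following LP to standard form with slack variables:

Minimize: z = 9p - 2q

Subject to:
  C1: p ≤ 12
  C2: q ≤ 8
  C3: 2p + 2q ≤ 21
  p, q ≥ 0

min z = 9p - 2q

s.t.
  p + s1 = 12
  q + s2 = 8
  2p + 2q + s3 = 21
  p, q, s1, s2, s3 ≥ 0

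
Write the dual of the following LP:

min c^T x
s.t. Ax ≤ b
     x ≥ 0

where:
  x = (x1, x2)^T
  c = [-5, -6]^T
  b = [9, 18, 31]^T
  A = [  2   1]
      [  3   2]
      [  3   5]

Primal min cᵀx s.t. Ax ≤ b, x ≥ 0  →  Dual max −bᵀy s.t. Aᵀy ≥ −c, y ≥ 0.

Maximize: z = -9y1 - 18y2 - 31y3

Subject to:
  2y1 + 3y2 + 3y3 ≥ 5
  y1 + 2y2 + 5y3 ≥ 6
  y1, y2, y3 ≥ 0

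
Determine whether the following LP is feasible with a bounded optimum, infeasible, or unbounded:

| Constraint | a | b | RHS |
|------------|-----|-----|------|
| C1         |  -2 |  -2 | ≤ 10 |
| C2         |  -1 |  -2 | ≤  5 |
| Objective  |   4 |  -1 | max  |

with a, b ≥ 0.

Unbounded (objective can increase without bound)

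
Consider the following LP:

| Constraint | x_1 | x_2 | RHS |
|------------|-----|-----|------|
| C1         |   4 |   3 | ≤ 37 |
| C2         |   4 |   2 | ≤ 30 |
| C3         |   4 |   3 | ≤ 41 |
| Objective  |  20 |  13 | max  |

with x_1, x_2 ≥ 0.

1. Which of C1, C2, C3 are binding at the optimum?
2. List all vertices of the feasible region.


1. C1, C2
2. (0, 0), (7.5, 0), (4, 7), (0, 12.33)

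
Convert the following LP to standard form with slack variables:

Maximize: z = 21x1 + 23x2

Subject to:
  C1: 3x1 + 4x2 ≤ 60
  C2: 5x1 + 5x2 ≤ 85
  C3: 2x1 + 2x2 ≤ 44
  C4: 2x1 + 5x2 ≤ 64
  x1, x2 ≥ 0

max z = 21x1 + 23x2

s.t.
  3x1 + 4x2 + s1 = 60
  5x1 + 5x2 + s2 = 85
  2x1 + 2x2 + s3 = 44
  2x1 + 5x2 + s4 = 64
  x1, x2, s1, s2, s3, s4 ≥ 0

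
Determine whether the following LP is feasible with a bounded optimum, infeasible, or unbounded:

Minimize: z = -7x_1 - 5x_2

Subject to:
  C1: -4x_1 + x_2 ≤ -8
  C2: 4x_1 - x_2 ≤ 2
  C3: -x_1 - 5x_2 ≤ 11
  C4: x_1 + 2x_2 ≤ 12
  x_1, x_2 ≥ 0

Infeasible (no feasible solution exists)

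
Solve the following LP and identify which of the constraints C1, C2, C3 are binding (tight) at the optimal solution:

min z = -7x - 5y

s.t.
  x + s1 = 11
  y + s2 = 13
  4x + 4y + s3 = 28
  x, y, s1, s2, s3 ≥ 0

At x = 7, y = 0, compute slack b - a·x for each constraint:
  C1: 11 − 7 = 4  (slack)
  C2: 13 − 0 = 13  (slack)
  C3: 28 − 28 = 0  (binding)

Optimal: x = 7, y = 0
Binding: C3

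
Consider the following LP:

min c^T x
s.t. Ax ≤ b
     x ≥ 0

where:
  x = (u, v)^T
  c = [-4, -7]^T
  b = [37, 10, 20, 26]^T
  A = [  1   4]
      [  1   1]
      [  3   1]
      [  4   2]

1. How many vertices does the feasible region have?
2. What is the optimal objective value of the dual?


1. 5
2. -67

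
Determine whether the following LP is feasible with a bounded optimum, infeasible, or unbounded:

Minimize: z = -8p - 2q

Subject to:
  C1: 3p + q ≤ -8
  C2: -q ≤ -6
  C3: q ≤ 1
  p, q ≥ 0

Infeasible (no feasible solution exists)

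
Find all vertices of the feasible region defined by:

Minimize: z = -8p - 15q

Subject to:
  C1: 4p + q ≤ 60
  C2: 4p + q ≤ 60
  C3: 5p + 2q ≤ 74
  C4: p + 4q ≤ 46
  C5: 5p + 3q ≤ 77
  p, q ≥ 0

(0, 0), (14.8, 0), (13.6, 3), (10, 9), (0, 11.5)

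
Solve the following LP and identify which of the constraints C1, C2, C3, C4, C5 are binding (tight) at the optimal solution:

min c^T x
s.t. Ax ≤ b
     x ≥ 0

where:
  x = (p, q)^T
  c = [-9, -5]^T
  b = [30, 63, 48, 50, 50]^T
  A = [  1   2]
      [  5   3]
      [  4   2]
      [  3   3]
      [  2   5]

At p = 9, q = 6, compute slack b - a·x for each constraint:
  C1: 30 − 21 = 9  (slack)
  C2: 63 − 63 = 0  (binding)
  C3: 48 − 48 = 0  (binding)
  C4: 50 − 45 = 5  (slack)
  C5: 50 − 48 = 2  (slack)

Optimal: p = 9, q = 6
Binding: C2, C3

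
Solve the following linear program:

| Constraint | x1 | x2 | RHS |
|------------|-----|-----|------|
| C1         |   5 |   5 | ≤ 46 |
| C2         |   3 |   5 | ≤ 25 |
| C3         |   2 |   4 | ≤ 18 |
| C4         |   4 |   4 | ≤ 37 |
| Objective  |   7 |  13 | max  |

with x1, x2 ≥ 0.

Evaluate the objective at each vertex of the feasible region:
  z(0, 0) = 0
  z(8.333, 0) = 58.33
  z(5, 2) = 61  ←
  z(0, 4.5) = 58.5
The maximum is at x1 = 5, x2 = 2.

x1 = 5, x2 = 2, z = 61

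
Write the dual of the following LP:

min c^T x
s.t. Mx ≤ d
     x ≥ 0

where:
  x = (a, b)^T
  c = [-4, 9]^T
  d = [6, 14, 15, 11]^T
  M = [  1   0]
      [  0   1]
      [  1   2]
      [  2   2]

Primal min cᵀx s.t. Ax ≤ b, x ≥ 0  →  Dual max −bᵀy s.t. Aᵀy ≥ −c, y ≥ 0.

Maximize: z = -6y1 - 14y2 - 15y3 - 11y4

Subject to:
  y1 + y3 + 2y4 ≥ 4
  y2 + 2y3 + 2y4 ≥ -9
  y1, y2, y3, y4 ≥ 0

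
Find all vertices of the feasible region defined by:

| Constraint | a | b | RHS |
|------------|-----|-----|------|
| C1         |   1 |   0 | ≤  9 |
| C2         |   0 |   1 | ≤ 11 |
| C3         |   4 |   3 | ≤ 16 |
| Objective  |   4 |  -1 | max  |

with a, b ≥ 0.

(0, 0), (4, 0), (0, 5.333)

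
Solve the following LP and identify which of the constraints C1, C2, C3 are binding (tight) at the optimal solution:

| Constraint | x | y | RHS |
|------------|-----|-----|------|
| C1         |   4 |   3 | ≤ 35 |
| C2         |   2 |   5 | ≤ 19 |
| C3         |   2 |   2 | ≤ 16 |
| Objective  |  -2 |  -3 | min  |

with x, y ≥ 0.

At x = 7, y = 1, compute slack b - a·x for each constraint:
  C1: 35 − 31 = 4  (slack)
  C2: 19 − 19 = 0  (binding)
  C3: 16 − 16 = 0  (binding)

Optimal: x = 7, y = 1
Binding: C2, C3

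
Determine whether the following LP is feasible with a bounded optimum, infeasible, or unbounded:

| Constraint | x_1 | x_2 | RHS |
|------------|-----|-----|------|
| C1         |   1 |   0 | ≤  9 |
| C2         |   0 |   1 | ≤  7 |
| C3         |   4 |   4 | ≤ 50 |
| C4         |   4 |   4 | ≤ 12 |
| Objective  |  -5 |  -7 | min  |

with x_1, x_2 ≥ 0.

Feasible with a bounded optimal solution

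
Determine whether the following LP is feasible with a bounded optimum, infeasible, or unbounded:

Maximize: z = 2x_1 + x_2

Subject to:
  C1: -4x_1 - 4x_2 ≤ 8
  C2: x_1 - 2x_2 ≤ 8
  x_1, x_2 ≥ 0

Unbounded (objective can increase without bound)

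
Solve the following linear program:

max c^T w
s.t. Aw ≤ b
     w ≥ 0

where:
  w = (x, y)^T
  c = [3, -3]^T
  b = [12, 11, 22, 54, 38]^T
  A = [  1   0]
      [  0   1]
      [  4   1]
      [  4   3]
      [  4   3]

Evaluate the objective at each vertex of the feasible region:
  z(0, 0) = 0
  z(5.5, 0) = 16.5  ←
  z(3.5, 8) = -13.5
  z(1.25, 11) = -29.25
  z(0, 11) = -33
The maximum is at x = 5.5, y = 0.

x = 5.5, y = 0, z = 16.5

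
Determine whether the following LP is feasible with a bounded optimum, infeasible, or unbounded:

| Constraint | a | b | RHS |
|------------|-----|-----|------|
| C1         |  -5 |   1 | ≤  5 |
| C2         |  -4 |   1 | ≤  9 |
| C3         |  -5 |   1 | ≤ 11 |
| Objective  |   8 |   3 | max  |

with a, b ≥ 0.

Unbounded (objective can increase without bound)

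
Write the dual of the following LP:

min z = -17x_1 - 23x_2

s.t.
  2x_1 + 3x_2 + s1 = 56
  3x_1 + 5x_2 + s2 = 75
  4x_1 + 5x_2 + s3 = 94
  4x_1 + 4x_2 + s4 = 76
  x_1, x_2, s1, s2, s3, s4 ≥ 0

Primal min cᵀx s.t. Ax ≤ b, x ≥ 0  →  Dual max −bᵀy s.t. Aᵀy ≥ −c, y ≥ 0.

Maximize: z = -56y1 - 75y2 - 94y3 - 76y4

Subject to:
  2y1 + 3y2 + 4y3 + 4y4 ≥ 17
  3y1 + 5y2 + 5y3 + 4y4 ≥ 23
  y1, y2, y3, y4 ≥ 0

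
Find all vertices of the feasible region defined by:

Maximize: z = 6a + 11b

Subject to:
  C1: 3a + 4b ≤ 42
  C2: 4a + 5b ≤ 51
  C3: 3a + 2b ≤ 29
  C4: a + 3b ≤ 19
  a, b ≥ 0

(0, 0), (9.667, 0), (7, 4), (0, 6.333)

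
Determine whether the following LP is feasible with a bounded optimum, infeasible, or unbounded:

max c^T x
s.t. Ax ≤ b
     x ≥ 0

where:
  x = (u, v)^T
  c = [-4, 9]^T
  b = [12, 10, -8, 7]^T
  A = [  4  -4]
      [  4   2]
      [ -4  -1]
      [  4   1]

Infeasible (no feasible solution exists)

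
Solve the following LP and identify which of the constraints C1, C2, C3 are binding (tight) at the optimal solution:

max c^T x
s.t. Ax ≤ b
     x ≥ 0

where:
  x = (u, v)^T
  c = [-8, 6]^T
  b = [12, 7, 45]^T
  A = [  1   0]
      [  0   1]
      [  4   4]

At u = 0, v = 7, compute slack b - a·x for each constraint:
  C1: 12 − 0 = 12  (slack)
  C2: 7 − 7 = 0  (binding)
  C3: 45 − 28 = 17  (slack)

Optimal: u = 0, v = 7
Binding: C2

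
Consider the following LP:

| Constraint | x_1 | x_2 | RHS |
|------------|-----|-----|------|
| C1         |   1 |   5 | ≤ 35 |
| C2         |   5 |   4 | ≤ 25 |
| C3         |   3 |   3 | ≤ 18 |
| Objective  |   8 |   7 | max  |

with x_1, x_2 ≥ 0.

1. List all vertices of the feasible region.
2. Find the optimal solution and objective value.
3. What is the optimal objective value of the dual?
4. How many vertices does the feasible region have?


1. (0, 0), (5, 0), (1, 5), (0, 6)
2. x_1 = 1, x_2 = 5, z = 43
3. 43
4. 4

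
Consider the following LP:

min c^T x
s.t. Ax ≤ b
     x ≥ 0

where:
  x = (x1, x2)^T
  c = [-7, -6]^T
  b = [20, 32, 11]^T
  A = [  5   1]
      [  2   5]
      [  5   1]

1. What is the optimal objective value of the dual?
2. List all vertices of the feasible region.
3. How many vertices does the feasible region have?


1. -43
2. (0, 0), (2.2, 0), (1, 6), (0, 6.4)
3. 4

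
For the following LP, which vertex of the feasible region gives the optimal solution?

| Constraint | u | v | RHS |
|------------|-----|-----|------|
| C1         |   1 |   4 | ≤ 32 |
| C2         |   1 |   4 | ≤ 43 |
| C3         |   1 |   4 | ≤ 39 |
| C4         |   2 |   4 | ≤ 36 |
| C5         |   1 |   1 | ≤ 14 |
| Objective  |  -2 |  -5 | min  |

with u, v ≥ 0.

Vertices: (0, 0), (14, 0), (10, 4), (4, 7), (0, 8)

Evaluate the objective at each vertex of the feasible region:
  z(0, 0) = 0
  z(14, 0) = -28
  z(10, 4) = -40
  z(4, 7) = -43  ←
  z(0, 8) = -40
The minimum is at u = 4, v = 7.

(4, 7)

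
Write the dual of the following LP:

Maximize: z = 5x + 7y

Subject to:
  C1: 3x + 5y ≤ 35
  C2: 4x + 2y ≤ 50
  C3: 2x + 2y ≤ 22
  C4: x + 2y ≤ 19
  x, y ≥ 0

Primal max cᵀx s.t. Ax ≤ b, x ≥ 0  →  Dual min bᵀy s.t. Aᵀy ≥ c, y ≥ 0.

Minimize: z = 35y1 + 50y2 + 22y3 + 19y4

Subject to:
  3y1 + 4y2 + 2y3 + y4 ≥ 5
  5y1 + 2y2 + 2y3 + 2y4 ≥ 7
  y1, y2, y3, y4 ≥ 0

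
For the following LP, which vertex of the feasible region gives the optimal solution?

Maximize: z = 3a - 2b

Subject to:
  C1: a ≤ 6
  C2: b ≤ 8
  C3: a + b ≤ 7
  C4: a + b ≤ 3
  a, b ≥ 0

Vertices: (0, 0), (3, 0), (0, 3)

Evaluate the objective at each vertex of the feasible region:
  z(0, 0) = 0
  z(3, 0) = 9  ←
  z(0, 3) = -6
The maximum is at a = 3, b = 0.

(3, 0)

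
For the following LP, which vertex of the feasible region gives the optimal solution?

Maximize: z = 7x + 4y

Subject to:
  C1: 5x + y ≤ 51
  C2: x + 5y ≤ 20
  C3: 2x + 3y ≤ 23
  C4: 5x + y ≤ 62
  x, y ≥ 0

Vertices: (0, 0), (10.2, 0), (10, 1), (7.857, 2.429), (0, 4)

Evaluate the objective at each vertex of the feasible region:
  z(0, 0) = 0
  z(10.2, 0) = 71.4
  z(10, 1) = 74  ←
  z(7.857, 2.429) = 64.71
  z(0, 4) = 16
The maximum is at x = 10, y = 1.

(10, 1)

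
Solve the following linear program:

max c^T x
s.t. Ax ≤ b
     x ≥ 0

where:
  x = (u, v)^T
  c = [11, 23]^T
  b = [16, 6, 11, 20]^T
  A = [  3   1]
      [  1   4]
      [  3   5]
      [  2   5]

Evaluate the objective at each vertex of the feasible region:
  z(0, 0) = 0
  z(3.667, 0) = 40.33
  z(2, 1) = 45  ←
  z(0, 1.5) = 34.5
The maximum is at u = 2, v = 1.

u = 2, v = 1, z = 45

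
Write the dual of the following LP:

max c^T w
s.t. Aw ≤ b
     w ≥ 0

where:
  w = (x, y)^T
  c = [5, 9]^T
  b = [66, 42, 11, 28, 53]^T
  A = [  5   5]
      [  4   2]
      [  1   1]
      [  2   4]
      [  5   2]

Primal max cᵀx s.t. Ax ≤ b, x ≥ 0  →  Dual min bᵀy s.t. Aᵀy ≥ c, y ≥ 0.

Minimize: z = 66y1 + 42y2 + 11y3 + 28y4 + 53y5

Subject to:
  5y1 + 4y2 + y3 + 2y4 + 5y5 ≥ 5
  5y1 + 2y2 + y3 + 4y4 + 2y5 ≥ 9
  y1, y2, y3, y4, y5 ≥ 0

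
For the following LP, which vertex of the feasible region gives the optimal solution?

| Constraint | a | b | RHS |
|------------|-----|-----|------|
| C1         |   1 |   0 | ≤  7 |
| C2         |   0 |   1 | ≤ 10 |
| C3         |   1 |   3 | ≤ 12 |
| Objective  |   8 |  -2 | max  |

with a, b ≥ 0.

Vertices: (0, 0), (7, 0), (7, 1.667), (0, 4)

Evaluate the objective at each vertex of the feasible region:
  z(0, 0) = 0
  z(7, 0) = 56  ←
  z(7, 1.667) = 52.67
  z(0, 4) = -8
The maximum is at a = 7, b = 0.

(7, 0)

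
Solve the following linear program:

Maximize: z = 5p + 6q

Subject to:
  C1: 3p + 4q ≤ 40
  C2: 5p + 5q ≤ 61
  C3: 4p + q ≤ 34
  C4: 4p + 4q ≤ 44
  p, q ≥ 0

Evaluate the objective at each vertex of the feasible region:
  z(0, 0) = 0
  z(8.5, 0) = 42.5
  z(7.667, 3.333) = 58.33
  z(4, 7) = 62  ←
  z(0, 10) = 60
The maximum is at p = 4, q = 7.

p = 4, q = 7, z = 62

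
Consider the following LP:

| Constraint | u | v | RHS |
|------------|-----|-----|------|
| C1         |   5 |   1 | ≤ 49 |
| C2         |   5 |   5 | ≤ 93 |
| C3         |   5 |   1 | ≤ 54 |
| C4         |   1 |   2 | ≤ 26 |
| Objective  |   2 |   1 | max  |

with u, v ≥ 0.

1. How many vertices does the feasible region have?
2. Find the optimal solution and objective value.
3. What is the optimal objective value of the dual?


1. 4
2. u = 8, v = 9, z = 25
3. 25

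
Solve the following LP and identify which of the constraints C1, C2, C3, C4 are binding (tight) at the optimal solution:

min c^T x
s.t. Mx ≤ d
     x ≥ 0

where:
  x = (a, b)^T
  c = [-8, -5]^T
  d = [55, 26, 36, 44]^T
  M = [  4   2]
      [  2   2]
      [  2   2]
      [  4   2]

At a = 9, b = 4, compute slack b - a·x for each constraint:
  C1: 55 − 44 = 11  (slack)
  C2: 26 − 26 = 0  (binding)
  C3: 36 − 26 = 10  (slack)
  C4: 44 − 44 = 0  (binding)

Optimal: a = 9, b = 4
Binding: C2, C4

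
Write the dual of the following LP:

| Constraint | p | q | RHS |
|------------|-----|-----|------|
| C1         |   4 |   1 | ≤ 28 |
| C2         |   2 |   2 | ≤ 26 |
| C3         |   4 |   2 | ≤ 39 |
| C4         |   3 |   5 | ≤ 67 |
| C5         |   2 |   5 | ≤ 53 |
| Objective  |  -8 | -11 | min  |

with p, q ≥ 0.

Primal min cᵀx s.t. Ax ≤ b, x ≥ 0  →  Dual max −bᵀy s.t. Aᵀy ≥ −c, y ≥ 0.

Maximize: z = -28y1 - 26y2 - 39y3 - 67y4 - 53y5

Subject to:
  4y1 + 2y2 + 4y3 + 3y4 + 2y5 ≥ 8
  y1 + 2y2 + 2y3 + 5y4 + 5y5 ≥ 11
  y1, y2, y3, y4, y5 ≥ 0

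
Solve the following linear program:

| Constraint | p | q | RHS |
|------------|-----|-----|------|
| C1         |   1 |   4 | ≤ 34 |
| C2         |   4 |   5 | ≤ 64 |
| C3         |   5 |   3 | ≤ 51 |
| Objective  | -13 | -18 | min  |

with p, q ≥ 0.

Evaluate the objective at each vertex of the feasible region:
  z(0, 0) = 0
  z(10.2, 0) = -132.6
  z(6, 7) = -204  ←
  z(0, 8.5) = -153
The minimum is at p = 6, q = 7.

p = 6, q = 7, z = -204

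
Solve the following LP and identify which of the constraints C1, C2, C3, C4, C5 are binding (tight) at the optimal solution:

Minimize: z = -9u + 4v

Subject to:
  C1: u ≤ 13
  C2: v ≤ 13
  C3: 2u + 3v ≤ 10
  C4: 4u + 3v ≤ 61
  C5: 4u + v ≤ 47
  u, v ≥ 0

At u = 5, v = 0, compute slack b - a·x for each constraint:
  C1: 13 − 5 = 8  (slack)
  C2: 13 − 0 = 13  (slack)
  C3: 10 − 10 = 0  (binding)
  C4: 61 − 20 = 41  (slack)
  C5: 47 − 20 = 27  (slack)

Optimal: u = 5, v = 0
Binding: C3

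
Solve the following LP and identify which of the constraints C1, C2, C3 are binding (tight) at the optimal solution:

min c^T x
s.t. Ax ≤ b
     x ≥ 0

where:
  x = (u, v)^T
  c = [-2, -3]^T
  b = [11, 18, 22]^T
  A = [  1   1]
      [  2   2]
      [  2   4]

At u = 7, v = 2, compute slack b - a·x for each constraint:
  C1: 11 − 9 = 2  (slack)
  C2: 18 − 18 = 0  (binding)
  C3: 22 − 22 = 0  (binding)

Optimal: u = 7, v = 2
Binding: C2, C3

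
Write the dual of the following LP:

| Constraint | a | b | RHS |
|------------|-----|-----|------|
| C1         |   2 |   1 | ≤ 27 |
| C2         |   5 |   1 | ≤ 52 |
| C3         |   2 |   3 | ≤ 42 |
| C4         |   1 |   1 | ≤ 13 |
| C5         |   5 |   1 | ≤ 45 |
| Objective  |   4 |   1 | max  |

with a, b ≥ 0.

Primal max cᵀx s.t. Ax ≤ b, x ≥ 0  →  Dual min bᵀy s.t. Aᵀy ≥ c, y ≥ 0.

Minimize: z = 27y1 + 52y2 + 42y3 + 13y4 + 45y5

Subject to:
  2y1 + 5y2 + 2y3 + y4 + 5y5 ≥ 4
  y1 + y2 + 3y3 + y4 + y5 ≥ 1
  y1, y2, y3, y4, y5 ≥ 0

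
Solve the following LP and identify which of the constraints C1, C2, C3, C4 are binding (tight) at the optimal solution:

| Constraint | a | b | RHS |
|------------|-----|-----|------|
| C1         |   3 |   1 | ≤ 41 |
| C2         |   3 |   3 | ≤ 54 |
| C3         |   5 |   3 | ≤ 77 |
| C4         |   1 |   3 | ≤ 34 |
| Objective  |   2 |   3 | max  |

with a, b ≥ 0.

At a = 10, b = 8, compute slack b - a·x for each constraint:
  C1: 41 − 38 = 3  (slack)
  C2: 54 − 54 = 0  (binding)
  C3: 77 − 74 = 3  (slack)
  C4: 34 − 34 = 0  (binding)

Optimal: a = 10, b = 8
Binding: C2, C4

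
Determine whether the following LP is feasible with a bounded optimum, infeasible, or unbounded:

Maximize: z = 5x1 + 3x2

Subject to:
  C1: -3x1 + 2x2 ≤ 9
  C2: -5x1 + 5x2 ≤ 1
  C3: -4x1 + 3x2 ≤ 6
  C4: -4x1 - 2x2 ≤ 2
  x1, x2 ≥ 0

Unbounded (objective can increase without bound)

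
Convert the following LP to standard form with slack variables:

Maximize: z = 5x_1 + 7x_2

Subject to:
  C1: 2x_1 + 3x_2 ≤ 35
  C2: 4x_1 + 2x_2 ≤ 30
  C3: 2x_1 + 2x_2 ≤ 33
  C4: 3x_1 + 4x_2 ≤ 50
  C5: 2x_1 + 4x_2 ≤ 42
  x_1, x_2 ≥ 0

max z = 5x_1 + 7x_2

s.t.
  2x_1 + 3x_2 + s1 = 35
  4x_1 + 2x_2 + s2 = 30
  2x_1 + 2x_2 + s3 = 33
  3x_1 + 4x_2 + s4 = 50
  2x_1 + 4x_2 + s5 = 42
  x_1, x_2, s1, s2, s3, s4, s5 ≥ 0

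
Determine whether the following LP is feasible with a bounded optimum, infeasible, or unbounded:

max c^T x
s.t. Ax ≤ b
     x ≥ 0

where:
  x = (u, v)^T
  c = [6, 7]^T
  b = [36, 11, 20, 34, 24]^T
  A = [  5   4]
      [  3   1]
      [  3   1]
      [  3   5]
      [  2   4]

Feasible with a bounded optimal solution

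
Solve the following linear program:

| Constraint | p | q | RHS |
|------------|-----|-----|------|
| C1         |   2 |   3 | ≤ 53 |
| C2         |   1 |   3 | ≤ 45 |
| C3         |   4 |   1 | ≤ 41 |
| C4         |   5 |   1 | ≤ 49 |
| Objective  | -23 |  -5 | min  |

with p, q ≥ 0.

Evaluate the objective at each vertex of the feasible region:
  z(0, 0) = 0
  z(9.8, 0) = -225.4
  z(8, 9) = -229  ←
  z(7.091, 12.64) = -226.3
  z(0, 15) = -75
The minimum is at p = 8, q = 9.

p = 8, q = 9, z = -229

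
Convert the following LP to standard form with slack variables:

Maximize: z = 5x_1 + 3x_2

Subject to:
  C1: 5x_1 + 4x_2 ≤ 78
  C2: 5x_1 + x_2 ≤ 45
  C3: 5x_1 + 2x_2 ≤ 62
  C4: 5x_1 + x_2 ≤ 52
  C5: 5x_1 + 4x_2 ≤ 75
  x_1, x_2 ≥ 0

max z = 5x_1 + 3x_2

s.t.
  5x_1 + 4x_2 + s1 = 78
  5x_1 + x_2 + s2 = 45
  5x_1 + 2x_2 + s3 = 62
  5x_1 + x_2 + s4 = 52
  5x_1 + 4x_2 + s5 = 75
  x_1, x_2, s1, s2, s3, s4, s5 ≥ 0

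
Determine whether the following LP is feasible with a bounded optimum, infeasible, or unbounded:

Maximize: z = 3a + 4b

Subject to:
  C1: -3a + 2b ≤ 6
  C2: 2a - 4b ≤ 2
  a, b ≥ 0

Unbounded (objective can increase without bound)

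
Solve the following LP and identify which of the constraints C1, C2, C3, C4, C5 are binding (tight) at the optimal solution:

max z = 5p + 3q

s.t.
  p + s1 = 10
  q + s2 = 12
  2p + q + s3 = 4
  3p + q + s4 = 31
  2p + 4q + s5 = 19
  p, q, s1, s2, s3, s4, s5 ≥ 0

At p = 0, q = 4, compute slack b - a·x for each constraint:
  C1: 10 − 0 = 10  (slack)
  C2: 12 − 4 = 8  (slack)
  C3: 4 − 4 = 0  (binding)
  C4: 31 − 4 = 27  (slack)
  C5: 19 − 16 = 3  (slack)

Optimal: p = 0, q = 4
Binding: C3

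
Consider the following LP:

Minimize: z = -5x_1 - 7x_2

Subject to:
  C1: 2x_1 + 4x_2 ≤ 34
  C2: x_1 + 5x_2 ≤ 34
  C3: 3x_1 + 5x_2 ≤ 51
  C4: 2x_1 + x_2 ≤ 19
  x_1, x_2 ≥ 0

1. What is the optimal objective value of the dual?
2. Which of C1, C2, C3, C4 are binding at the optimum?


1. -70
2. C1, C4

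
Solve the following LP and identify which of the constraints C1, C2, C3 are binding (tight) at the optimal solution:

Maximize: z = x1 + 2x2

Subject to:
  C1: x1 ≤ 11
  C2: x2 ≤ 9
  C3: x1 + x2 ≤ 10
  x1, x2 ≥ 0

At x1 = 1, x2 = 9, compute slack b - a·x for each constraint:
  C1: 11 − 1 = 10  (slack)
  C2: 9 − 9 = 0  (binding)
  C3: 10 − 10 = 0  (binding)

Optimal: x1 = 1, x2 = 9
Binding: C2, C3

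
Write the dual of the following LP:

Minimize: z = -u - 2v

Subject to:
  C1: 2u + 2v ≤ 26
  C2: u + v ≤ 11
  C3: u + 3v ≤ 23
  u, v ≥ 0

Primal min cᵀx s.t. Ax ≤ b, x ≥ 0  →  Dual max −bᵀy s.t. Aᵀy ≥ −c, y ≥ 0.

Maximize: z = -26y1 - 11y2 - 23y3

Subject to:
  2y1 + y2 + y3 ≥ 1
  2y1 + y2 + 3y3 ≥ 2
  y1, y2, y3 ≥ 0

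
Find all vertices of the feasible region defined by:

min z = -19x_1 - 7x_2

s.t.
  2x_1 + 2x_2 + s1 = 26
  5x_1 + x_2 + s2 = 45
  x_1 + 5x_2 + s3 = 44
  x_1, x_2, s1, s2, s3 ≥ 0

(0, 0), (9, 0), (8, 5), (5.25, 7.75), (0, 8.8)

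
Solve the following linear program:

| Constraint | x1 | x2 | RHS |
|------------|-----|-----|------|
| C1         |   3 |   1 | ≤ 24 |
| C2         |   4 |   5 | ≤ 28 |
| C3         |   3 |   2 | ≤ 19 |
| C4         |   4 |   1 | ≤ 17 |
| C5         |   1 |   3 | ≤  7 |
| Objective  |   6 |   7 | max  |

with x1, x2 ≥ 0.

Evaluate the objective at each vertex of the feasible region:
  z(0, 0) = 0
  z(4.25, 0) = 25.5
  z(4, 1) = 31  ←
  z(0, 2.333) = 16.33
The maximum is at x1 = 4, x2 = 1.

x1 = 4, x2 = 1, z = 31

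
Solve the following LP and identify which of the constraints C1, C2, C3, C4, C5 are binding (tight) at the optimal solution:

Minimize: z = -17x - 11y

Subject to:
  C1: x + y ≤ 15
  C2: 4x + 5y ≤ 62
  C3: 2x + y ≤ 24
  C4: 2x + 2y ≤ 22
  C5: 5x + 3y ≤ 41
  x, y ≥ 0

At x = 4, y = 7, compute slack b - a·x for each constraint:
  C1: 15 − 11 = 4  (slack)
  C2: 62 − 51 = 11  (slack)
  C3: 24 − 15 = 9  (slack)
  C4: 22 − 22 = 0  (binding)
  C5: 41 − 41 = 0  (binding)

Optimal: x = 4, y = 7
Binding: C4, C5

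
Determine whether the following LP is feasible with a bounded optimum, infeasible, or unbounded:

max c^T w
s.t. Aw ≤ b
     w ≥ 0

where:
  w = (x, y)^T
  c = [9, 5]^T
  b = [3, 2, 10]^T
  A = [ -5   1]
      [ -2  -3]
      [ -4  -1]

Unbounded (objective can increase without bound)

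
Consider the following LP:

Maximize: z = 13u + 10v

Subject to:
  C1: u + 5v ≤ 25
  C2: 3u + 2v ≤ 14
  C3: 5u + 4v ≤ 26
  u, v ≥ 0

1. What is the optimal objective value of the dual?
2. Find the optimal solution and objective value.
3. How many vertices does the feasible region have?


1. 66
2. u = 2, v = 4, z = 66
3. 5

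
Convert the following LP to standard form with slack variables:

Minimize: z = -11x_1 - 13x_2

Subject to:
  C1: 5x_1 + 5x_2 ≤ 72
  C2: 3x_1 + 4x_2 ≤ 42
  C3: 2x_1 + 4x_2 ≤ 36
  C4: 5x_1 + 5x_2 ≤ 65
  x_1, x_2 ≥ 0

min z = -11x_1 - 13x_2

s.t.
  5x_1 + 5x_2 + s1 = 72
  3x_1 + 4x_2 + s2 = 42
  2x_1 + 4x_2 + s3 = 36
  5x_1 + 5x_2 + s4 = 65
  x_1, x_2, s1, s2, s3, s4 ≥ 0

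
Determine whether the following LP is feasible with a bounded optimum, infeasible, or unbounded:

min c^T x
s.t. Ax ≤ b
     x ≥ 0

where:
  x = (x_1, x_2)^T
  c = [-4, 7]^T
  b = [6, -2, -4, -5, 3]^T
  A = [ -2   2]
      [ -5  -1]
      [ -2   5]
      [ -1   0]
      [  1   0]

Infeasible (no feasible solution exists)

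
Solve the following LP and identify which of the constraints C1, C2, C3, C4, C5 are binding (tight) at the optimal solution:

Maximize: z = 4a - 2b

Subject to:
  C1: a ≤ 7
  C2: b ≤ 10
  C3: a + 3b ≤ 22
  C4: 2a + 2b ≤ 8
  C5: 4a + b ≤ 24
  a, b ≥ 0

At a = 4, b = 0, compute slack b - a·x for each constraint:
  C1: 7 − 4 = 3  (slack)
  C2: 10 − 0 = 10  (slack)
  C3: 22 − 4 = 18  (slack)
  C4: 8 − 8 = 0  (binding)
  C5: 24 − 16 = 8  (slack)

Optimal: a = 4, b = 0
Binding: C4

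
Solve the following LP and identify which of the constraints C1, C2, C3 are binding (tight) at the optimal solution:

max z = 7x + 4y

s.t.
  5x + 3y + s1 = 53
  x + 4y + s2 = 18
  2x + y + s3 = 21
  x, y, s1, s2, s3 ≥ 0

At x = 10, y = 1, compute slack b - a·x for each constraint:
  C1: 53 − 53 = 0  (binding)
  C2: 18 − 14 = 4  (slack)
  C3: 21 − 21 = 0  (binding)

Optimal: x = 10, y = 1
Binding: C1, C3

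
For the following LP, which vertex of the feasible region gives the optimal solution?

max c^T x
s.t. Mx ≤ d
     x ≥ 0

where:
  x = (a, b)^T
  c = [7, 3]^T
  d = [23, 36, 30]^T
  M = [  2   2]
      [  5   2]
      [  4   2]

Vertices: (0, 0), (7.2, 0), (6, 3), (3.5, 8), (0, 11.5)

Evaluate the objective at each vertex of the feasible region:
  z(0, 0) = 0
  z(7.2, 0) = 50.4
  z(6, 3) = 51  ←
  z(3.5, 8) = 48.5
  z(0, 11.5) = 34.5
The maximum is at a = 6, b = 3.

(6, 3)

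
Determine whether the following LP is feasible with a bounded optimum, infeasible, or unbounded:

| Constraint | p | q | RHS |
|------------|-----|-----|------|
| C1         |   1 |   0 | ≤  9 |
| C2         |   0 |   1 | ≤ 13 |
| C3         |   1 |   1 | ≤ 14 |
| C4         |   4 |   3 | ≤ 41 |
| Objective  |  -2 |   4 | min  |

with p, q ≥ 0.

Feasible with a bounded optimal solution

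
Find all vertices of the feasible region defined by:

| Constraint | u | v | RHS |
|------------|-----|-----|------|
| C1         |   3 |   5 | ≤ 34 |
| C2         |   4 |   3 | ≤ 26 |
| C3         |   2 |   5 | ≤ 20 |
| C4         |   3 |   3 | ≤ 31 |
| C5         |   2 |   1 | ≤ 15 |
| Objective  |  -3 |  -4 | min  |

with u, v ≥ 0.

(0, 0), (6.5, 0), (5, 2), (0, 4)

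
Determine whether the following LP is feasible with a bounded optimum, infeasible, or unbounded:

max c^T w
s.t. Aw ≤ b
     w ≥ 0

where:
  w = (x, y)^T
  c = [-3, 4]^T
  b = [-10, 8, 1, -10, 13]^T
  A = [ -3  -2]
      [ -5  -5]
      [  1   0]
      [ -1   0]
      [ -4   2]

Infeasible (no feasible solution exists)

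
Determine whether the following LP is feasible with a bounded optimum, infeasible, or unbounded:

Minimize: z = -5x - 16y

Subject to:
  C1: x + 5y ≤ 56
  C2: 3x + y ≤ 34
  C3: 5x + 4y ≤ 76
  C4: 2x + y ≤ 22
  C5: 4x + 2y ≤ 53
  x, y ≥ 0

Feasible with a bounded optimal solution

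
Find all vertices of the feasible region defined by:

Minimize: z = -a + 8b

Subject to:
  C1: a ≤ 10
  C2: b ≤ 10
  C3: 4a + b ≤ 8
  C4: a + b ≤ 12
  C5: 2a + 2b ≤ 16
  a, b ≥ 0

(0, 0), (2, 0), (0, 8)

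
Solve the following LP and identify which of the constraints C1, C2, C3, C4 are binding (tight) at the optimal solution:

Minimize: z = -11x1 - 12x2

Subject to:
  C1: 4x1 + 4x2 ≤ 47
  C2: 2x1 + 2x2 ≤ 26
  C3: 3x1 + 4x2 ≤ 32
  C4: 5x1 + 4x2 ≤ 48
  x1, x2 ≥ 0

At x1 = 8, x2 = 2, compute slack b - a·x for each constraint:
  C1: 47 − 40 = 7  (slack)
  C2: 26 − 20 = 6  (slack)
  C3: 32 − 32 = 0  (binding)
  C4: 48 − 48 = 0  (binding)

Optimal: x1 = 8, x2 = 2
Binding: C3, C4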